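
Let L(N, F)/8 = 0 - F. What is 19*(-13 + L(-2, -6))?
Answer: 665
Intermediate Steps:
L(N, F) = -8*F (L(N, F) = 8*(0 - F) = 8*(-F) = -8*F)
19*(-13 + L(-2, -6)) = 19*(-13 - 8*(-6)) = 19*(-13 + 48) = 19*35 = 665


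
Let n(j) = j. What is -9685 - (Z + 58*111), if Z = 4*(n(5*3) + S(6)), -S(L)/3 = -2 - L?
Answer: -16279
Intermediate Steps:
S(L) = 6 + 3*L (S(L) = -3*(-2 - L) = 6 + 3*L)
Z = 156 (Z = 4*(5*3 + (6 + 3*6)) = 4*(15 + (6 + 18)) = 4*(15 + 24) = 4*39 = 156)
-9685 - (Z + 58*111) = -9685 - (156 + 58*111) = -9685 - (156 + 6438) = -9685 - 1*6594 = -9685 - 6594 = -16279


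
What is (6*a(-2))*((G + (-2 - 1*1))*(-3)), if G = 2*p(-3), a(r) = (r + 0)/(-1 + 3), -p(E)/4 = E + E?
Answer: 810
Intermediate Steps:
p(E) = -8*E (p(E) = -4*(E + E) = -8*E)
a(r) = r/2
G = 48 (G = 2*(-8*(-3)) = 2*24 = 48)
(6*a(-2))*((G + (-2 - 1*1))*(-3)) = (6*((½)*(-2)))*((48 + (-2 - 1*1))*(-3)) = (6*(-1))*((48 + (-2 - 1))*(-3)) = -6*(48 - 3)*(-3) = -270*(-3) = -6*(-135) = 810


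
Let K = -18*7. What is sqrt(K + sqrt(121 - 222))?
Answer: sqrt(-126 + I*sqrt(101)) ≈ 0.4473 + 11.234*I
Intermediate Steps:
K = -126
sqrt(K + sqrt(121 - 222)) = sqrt(-126 + sqrt(121 - 222)) = sqrt(-126 + sqrt(-101)) = sqrt(-126 + I*sqrt(101))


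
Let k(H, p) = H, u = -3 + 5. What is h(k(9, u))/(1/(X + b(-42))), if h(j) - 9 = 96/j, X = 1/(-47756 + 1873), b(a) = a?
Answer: -113698133/137649 ≈ -826.00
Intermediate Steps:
u = 2
X = -1/45883 (X = 1/(-45883) = -1/45883 ≈ -2.1795e-5)
h(j) = 9 + 96/j
h(k(9, u))/(1/(X + b(-42))) = (9 + 96/9)/(1/(-1/45883 - 42)) = (9 + 96*(⅑))/(1/(-1927087/45883)) = (9 + 32/3)/(-45883/1927087) = (59/3)*(-1927087/45883) = -113698133/137649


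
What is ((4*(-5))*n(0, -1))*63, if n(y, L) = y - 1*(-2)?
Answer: -2520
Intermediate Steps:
n(y, L) = 2 + y (n(y, L) = y + 2 = 2 + y)
((4*(-5))*n(0, -1))*63 = ((4*(-5))*(2 + 0))*63 = -20*2*63 = -40*63 = -2520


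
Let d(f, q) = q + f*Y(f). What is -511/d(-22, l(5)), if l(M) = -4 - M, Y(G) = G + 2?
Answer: -511/431 ≈ -1.1856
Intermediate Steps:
Y(G) = 2 + G
d(f, q) = q + f*(2 + f)
-511/d(-22, l(5)) = -511/((-4 - 1*5) - 22*(2 - 22)) = -511/((-4 - 5) - 22*(-20)) = -511/(-9 + 440) = -511/431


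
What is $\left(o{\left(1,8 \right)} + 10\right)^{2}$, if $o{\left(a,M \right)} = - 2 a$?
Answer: $64$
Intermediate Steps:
$\left(o{\left(1,8 \right)} + 10\right)^{2} = \left(\left(-2\right) 1 + 10\right)^{2} = \left(-2 + 10\right)^{2} = 8^{2} = 64$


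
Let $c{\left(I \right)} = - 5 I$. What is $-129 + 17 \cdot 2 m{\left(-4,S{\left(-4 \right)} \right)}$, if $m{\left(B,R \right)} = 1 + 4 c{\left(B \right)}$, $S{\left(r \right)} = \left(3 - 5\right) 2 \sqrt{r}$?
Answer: $2625$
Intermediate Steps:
$S{\left(r \right)} = - 4 \sqrt{r}$ ($S{\left(r \right)} = \left(-2\right) 2 \sqrt{r} = - 4 \sqrt{r}$)
$m{\left(B,R \right)} = 1 - 20 B$ ($m{\left(B,R \right)} = 1 + 4 \left(- 5 B\right) = 1 - 20 B$)
$-129 + 17 \cdot 2 m{\left(-4,S{\left(-4 \right)} \right)} = -129 + 17 \cdot 2 \left(1 - -80\right) = -129 + 34 \left(1 + 80\right) = -129 + 34 \cdot 81 = -129 + 2754 = 2625$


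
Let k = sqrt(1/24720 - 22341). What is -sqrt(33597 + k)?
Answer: -sqrt(320787515700 + 1545*I*sqrt(853256406855))/3090 ≈ -183.3 - 0.40773*I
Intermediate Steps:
k = I*sqrt(853256406855)/6180 (k = sqrt(1/24720 - 22341) = sqrt(-552269519/24720) = I*sqrt(853256406855)/6180 ≈ 149.47*I)
-sqrt(33597 + k) = -sqrt(33597 + I*sqrt(853256406855)/6180)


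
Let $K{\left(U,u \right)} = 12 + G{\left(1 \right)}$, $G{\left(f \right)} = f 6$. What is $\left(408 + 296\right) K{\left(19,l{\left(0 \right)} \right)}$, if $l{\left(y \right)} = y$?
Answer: $12672$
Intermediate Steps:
$G{\left(f \right)} = 6 f$
$K{\left(U,u \right)} = 18$ ($K{\left(U,u \right)} = 12 + 6 \cdot 1 = 12 + 6 = 18$)
$\left(408 + 296\right) K{\left(19,l{\left(0 \right)} \right)} = \left(408 + 296\right) 18 = 704 \cdot 18 = 12672$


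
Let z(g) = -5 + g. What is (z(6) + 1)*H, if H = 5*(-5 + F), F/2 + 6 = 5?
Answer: -70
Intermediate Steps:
F = -2 (F = -12 + 2*5 = -12 + 10 = -2)
H = -35 (H = 5*(-5 - 2) = 5*(-7) = -35)
(z(6) + 1)*H = ((-5 + 6) + 1)*(-35) = (1 + 1)*(-35) = 2*(-35) = -70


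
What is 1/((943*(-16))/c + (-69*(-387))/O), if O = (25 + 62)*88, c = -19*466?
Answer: 11297704/58657015 ≈ 0.19261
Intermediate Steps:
c = -8854
O = 7656 (O = 87*88 = 7656)
1/((943*(-16))/c + (-69*(-387))/O) = 1/((943*(-16))/(-8854) - 69*(-387)/7656) = 1/(-15088*(-1/8854) + 26703*(1/7656)) = 1/(7544/4427 + 8901/2552) = 1/(58657015/11297704) = 11297704/58657015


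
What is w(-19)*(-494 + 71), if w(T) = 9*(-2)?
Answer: 7614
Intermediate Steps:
w(T) = -18
w(-19)*(-494 + 71) = -18*(-494 + 71) = -18*(-423) = 7614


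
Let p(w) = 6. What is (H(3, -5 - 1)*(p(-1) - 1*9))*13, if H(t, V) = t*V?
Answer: 702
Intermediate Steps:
H(t, V) = V*t
(H(3, -5 - 1)*(p(-1) - 1*9))*13 = (((-5 - 1)*3)*(6 - 1*9))*13 = ((-6*3)*(6 - 9))*13 = -18*(-3)*13 = 54*13 = 702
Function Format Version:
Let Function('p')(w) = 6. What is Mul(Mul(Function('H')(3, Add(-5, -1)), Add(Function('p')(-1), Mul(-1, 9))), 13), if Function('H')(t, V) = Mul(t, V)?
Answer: 702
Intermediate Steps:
Function('H')(t, V) = Mul(V, t)
Mul(Mul(Function('H')(3, Add(-5, -1)), Add(Function('p')(-1), Mul(-1, 9))), 13) = Mul(Mul(Mul(Add(-5, -1), 3), Add(6, Mul(-1, 9))), 13) = Mul(Mul(Mul(-6, 3), Add(6, -9)), 13) = Mul(Mul(-18, -3), 13) = Mul(54, 13) = 702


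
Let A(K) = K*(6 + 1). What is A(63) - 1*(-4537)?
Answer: 4978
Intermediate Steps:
A(K) = 7*K (A(K) = K*7 = 7*K)
A(63) - 1*(-4537) = 7*63 - 1*(-4537) = 441 + 4537 = 4978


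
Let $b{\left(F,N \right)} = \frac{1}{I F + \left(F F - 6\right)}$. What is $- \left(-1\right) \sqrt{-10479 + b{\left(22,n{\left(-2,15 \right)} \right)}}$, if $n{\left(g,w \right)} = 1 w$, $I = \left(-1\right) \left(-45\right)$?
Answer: $\frac{i \sqrt{5645623757}}{734} \approx 102.37 i$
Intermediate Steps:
$I = 45$
$n{\left(g,w \right)} = w$
$b{\left(F,N \right)} = \frac{1}{-6 + F^{2} + 45 F}$ ($b{\left(F,N \right)} = \frac{1}{45 F + \left(F F - 6\right)} = \frac{1}{45 F + \left(F^{2} - 6\right)} = \frac{1}{45 F + \left(-6 + F^{2}\right)} = \frac{1}{-6 + F^{2} + 45 F}$)
$- \left(-1\right) \sqrt{-10479 + b{\left(22,n{\left(-2,15 \right)} \right)}} = - \left(-1\right) \sqrt{-10479 + \frac{1}{-6 + 22^{2} + 45 \cdot 22}} = - \left(-1\right) \sqrt{-10479 + \frac{1}{-6 + 484 + 990}} = - \left(-1\right) \sqrt{-10479 + \frac{1}{1468}} = - \left(-1\right) \sqrt{- \frac{15383171}{1468}} = - \left(-1\right) \frac{i \sqrt{5645623757}}{734} = - \frac{\left(-1\right) i \sqrt{5645623757}}{734} = \frac{i \sqrt{5645623757}}{734}$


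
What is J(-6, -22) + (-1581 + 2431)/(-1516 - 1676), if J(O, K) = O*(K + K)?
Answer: 420919/1596 ≈ 263.73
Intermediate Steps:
J(O, K) = 2*K*O (J(O, K) = O*(2*K) = 2*K*O)
J(-6, -22) + (-1581 + 2431)/(-1516 - 1676) = 2*(-22)*(-6) + (-1581 + 2431)/(-1516 - 1676) = 264 + 850/(-3192) = 264 + 850*(-1/3192) = 264 - 425/1596 = 420919/1596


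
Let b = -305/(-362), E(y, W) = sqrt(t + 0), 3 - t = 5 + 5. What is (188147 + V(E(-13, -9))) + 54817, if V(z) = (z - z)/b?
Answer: 242964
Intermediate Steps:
t = -7 (t = 3 - (5 + 5) = 3 - 1*10 = 3 - 10 = -7)
E(y, W) = I*sqrt(7) (E(y, W) = sqrt(-7 + 0) = sqrt(-7) = I*sqrt(7))
b = 305/362 (b = -305*(-1/362) = 305/362 ≈ 0.84254)
V(z) = 0 (V(z) = (z - z)/(305/362) = 0*(362/305) = 0)
(188147 + V(E(-13, -9))) + 54817 = (188147 + 0) + 54817 = 188147 + 54817 = 242964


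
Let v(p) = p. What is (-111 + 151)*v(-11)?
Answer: -440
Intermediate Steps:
(-111 + 151)*v(-11) = (-111 + 151)*(-11) = 40*(-11) = -440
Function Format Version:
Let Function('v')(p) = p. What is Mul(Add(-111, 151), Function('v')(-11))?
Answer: -440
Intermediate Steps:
Mul(Add(-111, 151), Function('v')(-11)) = Mul(Add(-111, 151), -11) = Mul(40, -11) = -440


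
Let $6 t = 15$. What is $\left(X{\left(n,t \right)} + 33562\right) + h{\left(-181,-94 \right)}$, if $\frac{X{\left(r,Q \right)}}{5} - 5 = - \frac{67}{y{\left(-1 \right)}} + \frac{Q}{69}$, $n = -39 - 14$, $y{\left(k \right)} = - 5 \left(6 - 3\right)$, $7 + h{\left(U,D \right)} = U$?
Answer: $\frac{4612169}{138} \approx 33422.0$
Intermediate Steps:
$t = \frac{5}{2}$ ($t = \frac{1}{6} \cdot 15 = \frac{5}{2} \approx 2.5$)
$h{\left(U,D \right)} = -7 + U$
$y{\left(k \right)} = -15$ ($y{\left(k \right)} = \left(-5\right) 3 = -15$)
$n = -53$
$X{\left(r,Q \right)} = \frac{142}{3} + \frac{5 Q}{69}$ ($X{\left(r,Q \right)} = 25 + 5 \left(- \frac{67}{-15} + \frac{Q}{69}\right) = 25 + 5 \left(\left(-67\right) \left(- \frac{1}{15}\right) + Q \frac{1}{69}\right) = 25 + 5 \left(\frac{67}{15} + \frac{Q}{69}\right) = 25 + \left(\frac{67}{3} + \frac{5 Q}{69}\right) = \frac{142}{3} + \frac{5 Q}{69}$)
$\left(X{\left(n,t \right)} + 33562\right) + h{\left(-181,-94 \right)} = \left(\left(\frac{142}{3} + \frac{5}{69} \cdot \frac{5}{2}\right) + 33562\right) - 188 = \left(\left(\frac{142}{3} + \frac{25}{138}\right) + 33562\right) - 188 = \left(\frac{6557}{138} + 33562\right) - 188 = \frac{4638113}{138} - 188 = \frac{4612169}{138}$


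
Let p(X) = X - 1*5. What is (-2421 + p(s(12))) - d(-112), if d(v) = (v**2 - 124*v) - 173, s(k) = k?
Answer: -28673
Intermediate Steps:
p(X) = -5 + X (p(X) = X - 5 = -5 + X)
d(v) = -173 + v**2 - 124*v
(-2421 + p(s(12))) - d(-112) = (-2421 + (-5 + 12)) - (-173 + (-112)**2 - 124*(-112)) = (-2421 + 7) - (-173 + 12544 + 13888) = -2414 - 1*26259 = -2414 - 26259 = -28673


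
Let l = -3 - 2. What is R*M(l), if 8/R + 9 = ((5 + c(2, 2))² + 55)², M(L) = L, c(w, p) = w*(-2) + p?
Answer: -40/4087 ≈ -0.0097871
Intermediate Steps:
c(w, p) = p - 2*w (c(w, p) = -2*w + p = p - 2*w)
l = -5
R = 8/4087 (R = 8/(-9 + ((5 + (2 - 2*2))² + 55)²) = 8/(-9 + ((5 + (2 - 4))² + 55)²) = 8/(-9 + ((5 - 2)² + 55)²) = 8/(-9 + (3² + 55)²) = 8/(-9 + (9 + 55)²) = 8/(-9 + 64²) = 8/(-9 + 4096) = 8/4087 ≈ 0.0019574)
R*M(l) = (8/4087)*(-5) = -40/4087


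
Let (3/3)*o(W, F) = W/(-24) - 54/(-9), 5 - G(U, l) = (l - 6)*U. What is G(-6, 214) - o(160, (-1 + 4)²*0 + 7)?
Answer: 3761/3 ≈ 1253.7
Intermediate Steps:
G(U, l) = 5 - U*(-6 + l) (G(U, l) = 5 - (l - 6)*U = 5 - (-6 + l)*U = 5 - U*(-6 + l))
o(W, F) = 6 - W/24 (o(W, F) = W/(-24) - 54/(-9) = W*(-1/24) - 54*(-⅑) = -W/24 + 6 = 6 - W/24)
G(-6, 214) - o(160, (-1 + 4)²*0 + 7) = (5 + 6*(-6) - 1*(-6)*214) - (6 - 1/24*160) = (5 - 36 + 1284) - (6 - 20/3) = 1253 - 1*(-⅔) = 1253 + ⅔ = 3761/3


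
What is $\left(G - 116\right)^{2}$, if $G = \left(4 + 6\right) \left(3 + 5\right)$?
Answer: $1296$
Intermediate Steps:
$G = 80$ ($G = 10 \cdot 8 = 80$)
$\left(G - 116\right)^{2} = \left(80 - 116\right)^{2} = \left(-36\right)^{2} = 1296$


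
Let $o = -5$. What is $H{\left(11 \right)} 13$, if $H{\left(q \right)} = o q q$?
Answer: $-7865$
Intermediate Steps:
$H{\left(q \right)} = - 5 q^{2}$ ($H{\left(q \right)} = - 5 q q = - 5 q^{2}$)
$H{\left(11 \right)} 13 = - 5 \cdot 11^{2} \cdot 13 = \left(-5\right) 121 \cdot 13 = \left(-605\right) 13 = -7865$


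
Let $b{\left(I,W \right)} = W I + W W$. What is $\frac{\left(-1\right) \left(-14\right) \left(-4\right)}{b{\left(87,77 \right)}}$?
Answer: $- \frac{2}{451} \approx -0.0044346$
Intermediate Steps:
$b{\left(I,W \right)} = W^{2} + I W$ ($b{\left(I,W \right)} = I W + W^{2} = W^{2} + I W$)
$\frac{\left(-1\right) \left(-14\right) \left(-4\right)}{b{\left(87,77 \right)}} = \frac{\left(-1\right) \left(-14\right) \left(-4\right)}{77 \left(87 + 77\right)} = \frac{14 \left(-4\right)}{77 \cdot 164} = - \frac{56}{12628} = \left(-56\right) \frac{1}{12628} = - \frac{2}{451}$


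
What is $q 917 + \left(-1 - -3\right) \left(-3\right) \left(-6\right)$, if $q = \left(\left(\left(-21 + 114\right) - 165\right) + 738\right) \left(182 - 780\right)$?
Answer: $-365211720$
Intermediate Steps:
$q = -398268$ ($q = \left(\left(93 - 165\right) + 738\right) \left(-598\right) = \left(-72 + 738\right) \left(-598\right) = 666 \left(-598\right) = -398268$)
$q 917 + \left(-1 - -3\right) \left(-3\right) \left(-6\right) = \left(-398268\right) 917 + \left(-1 - -3\right) \left(-3\right) \left(-6\right) = -365211756 + \left(-1 + 3\right) \left(-3\right) \left(-6\right) = -365211756 + 2 \left(-3\right) \left(-6\right) = -365211756 - -36 = -365211756 + 36 = -365211720$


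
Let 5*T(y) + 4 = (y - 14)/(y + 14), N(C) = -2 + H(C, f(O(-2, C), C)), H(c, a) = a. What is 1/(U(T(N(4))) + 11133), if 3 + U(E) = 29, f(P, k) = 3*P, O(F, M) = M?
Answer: 1/11159 ≈ 8.9614e-5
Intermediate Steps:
N(C) = -2 + 3*C
T(y) = -⅘ + (-14 + y)/(5*(14 + y)) (T(y) = -⅘ + ((y - 14)/(y + 14))/5 = -⅘ + ((-14 + y)/(14 + y))/5 = -⅘ + (-14 + y)/(5*(14 + y)))
U(E) = 26 (U(E) = -3 + 29 = 26)
1/(U(T(N(4))) + 11133) = 1/(26 + 11133) = 1/11159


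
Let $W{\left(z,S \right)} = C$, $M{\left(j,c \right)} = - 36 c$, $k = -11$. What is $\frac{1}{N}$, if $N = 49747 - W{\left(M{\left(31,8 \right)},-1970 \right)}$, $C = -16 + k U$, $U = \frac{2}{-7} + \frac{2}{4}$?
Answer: $\frac{14}{696715} \approx 2.0094 \cdot 10^{-5}$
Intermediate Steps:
$U = \frac{3}{14}$ ($U = 2 \left(- \frac{1}{7}\right) + 2 \cdot \frac{1}{4} = - \frac{2}{7} + \frac{1}{2} = \frac{3}{14} \approx 0.21429$)
$C = - \frac{257}{14}$ ($C = -16 - \frac{33}{14} = - \frac{257}{14} \approx -18.357$)
$W{\left(z,S \right)} = - \frac{257}{14}$
$N = \frac{696715}{14}$ ($N = 49747 - - \frac{257}{14} = 49747 + \frac{257}{14} = \frac{696715}{14} \approx 49765.0$)
$\frac{1}{N} = \frac{1}{\frac{696715}{14}} = \frac{14}{696715}$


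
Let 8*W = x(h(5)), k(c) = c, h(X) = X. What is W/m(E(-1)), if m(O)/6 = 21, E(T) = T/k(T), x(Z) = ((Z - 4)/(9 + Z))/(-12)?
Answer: -1/169344 ≈ -5.9051e-6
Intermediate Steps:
x(Z) = -(-4 + Z)/(12*(9 + Z)) (x(Z) = ((-4 + Z)/(9 + Z))*(-1/12) = -(-4 + Z)/(12*(9 + Z)))
E(T) = 1 (E(T) = T/T = 1)
m(O) = 126 (m(O) = 6*21 = 126)
W = -1/1344 (W = ((4 - 1*5)/(12*(9 + 5)))/8 = ((1/12)*(4 - 5)/14)/8 = ((1/12)*(1/14)*(-1))/8 = (⅛)*(-1/168) = -1/1344 ≈ -0.00074405)
W/m(E(-1)) = -1/1344/126 = -1/1344*1/126 = -1/169344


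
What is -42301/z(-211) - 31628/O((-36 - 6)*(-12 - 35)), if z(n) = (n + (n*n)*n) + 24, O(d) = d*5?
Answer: -148349826617/46359972330 ≈ -3.2000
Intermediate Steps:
O(d) = 5*d
z(n) = 24 + n + n³ (z(n) = (n + n²*n) + 24 = (n + n³) + 24 = 24 + n + n³)
-42301/z(-211) - 31628/O((-36 - 6)*(-12 - 35)) = -42301/(24 - 211 + (-211)³) - 31628*1/(5*(-36 - 6)*(-12 - 35)) = -42301/(24 - 211 - 9393931) - 31628/(5*(-42*(-47))) = -42301/(-9394118) - 31628/(5*1974) = -42301*(-1/9394118) - 31628/9870 = 42301/9394118 - 31628*1/9870 = 42301/9394118 - 15814/4935 = -148349826617/46359972330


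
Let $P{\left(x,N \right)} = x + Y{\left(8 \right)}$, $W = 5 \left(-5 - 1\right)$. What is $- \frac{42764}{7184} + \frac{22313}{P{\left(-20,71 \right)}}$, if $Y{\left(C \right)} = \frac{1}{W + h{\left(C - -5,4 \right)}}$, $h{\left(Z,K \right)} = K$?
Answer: $- \frac{1047497859}{935716} \approx -1119.5$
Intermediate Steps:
$W = -30$ ($W = 5 \left(-6\right) = -30$)
$Y{\left(C \right)} = - \frac{1}{26}$ ($Y{\left(C \right)} = \frac{1}{-30 + 4} = \frac{1}{-26} = - \frac{1}{26}$)
$P{\left(x,N \right)} = - \frac{1}{26} + x$ ($P{\left(x,N \right)} = x - \frac{1}{26} = - \frac{1}{26} + x$)
$- \frac{42764}{7184} + \frac{22313}{P{\left(-20,71 \right)}} = - \frac{42764}{7184} + \frac{22313}{- \frac{1}{26} - 20} = \left(-42764\right) \frac{1}{7184} + \frac{22313}{- \frac{521}{26}} = - \frac{10691}{1796} + 22313 \left(- \frac{26}{521}\right) = - \frac{10691}{1796} - \frac{580138}{521} = - \frac{1047497859}{935716}$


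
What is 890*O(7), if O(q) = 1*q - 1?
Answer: 5340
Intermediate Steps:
O(q) = -1 + q (O(q) = q - 1 = -1 + q)
890*O(7) = 890*(-1 + 7) = 890*6 = 5340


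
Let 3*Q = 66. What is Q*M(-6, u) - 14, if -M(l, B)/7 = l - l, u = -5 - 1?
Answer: -14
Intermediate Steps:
Q = 22 (Q = (⅓)*66 = 22)
u = -6
M(l, B) = 0 (M(l, B) = -7*(l - l) = -7*0 = 0)
Q*M(-6, u) - 14 = 22*0 - 14 = 0 - 14 = -14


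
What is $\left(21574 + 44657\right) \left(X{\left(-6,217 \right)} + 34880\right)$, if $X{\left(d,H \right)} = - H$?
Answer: $2295765153$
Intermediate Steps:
$\left(21574 + 44657\right) \left(X{\left(-6,217 \right)} + 34880\right) = \left(21574 + 44657\right) \left(\left(-1\right) 217 + 34880\right) = 66231 \left(-217 + 34880\right) = 66231 \cdot 34663 = 2295765153$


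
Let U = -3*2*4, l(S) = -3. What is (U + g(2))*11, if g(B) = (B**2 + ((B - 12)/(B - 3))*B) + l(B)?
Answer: -33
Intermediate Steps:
U = -24 (U = -6*4 = -24)
g(B) = -3 + B**2 + B*(-12 + B)/(-3 + B) (g(B) = (B**2 + ((B - 12)/(B - 3))*B) - 3 = (B**2 + ((-12 + B)/(-3 + B))*B) - 3 = (B**2 + B*(-12 + B)/(-3 + B)) - 3 = -3 + B**2 + B*(-12 + B)/(-3 + B))
(U + g(2))*11 = (-24 + (9 + 2**3 - 15*2 - 2*2**2)/(-3 + 2))*11 = (-24 + (9 + 8 - 30 - 2*4)/(-1))*11 = (-24 - (9 + 8 - 30 - 8))*11 = (-24 - 1*(-21))*11 = (-24 + 21)*11 = -3*11 = -33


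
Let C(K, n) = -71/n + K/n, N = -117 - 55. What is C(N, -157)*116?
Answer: 28188/157 ≈ 179.54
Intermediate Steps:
N = -172
C(N, -157)*116 = ((-71 - 172)/(-157))*116 = -1/157*(-243)*116 = (243/157)*116 = 28188/157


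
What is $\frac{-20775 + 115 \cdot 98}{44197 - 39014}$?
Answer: $- \frac{9505}{5183} \approx -1.8339$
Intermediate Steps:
$\frac{-20775 + 115 \cdot 98}{44197 - 39014} = \frac{-20775 + 11270}{5183} = \left(-9505\right) \frac{1}{5183} = - \frac{9505}{5183}$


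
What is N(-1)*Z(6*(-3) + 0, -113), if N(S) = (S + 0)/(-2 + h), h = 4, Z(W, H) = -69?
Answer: 69/2 ≈ 34.500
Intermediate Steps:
N(S) = S/2 (N(S) = (S + 0)/(-2 + 4) = S/2)
N(-1)*Z(6*(-3) + 0, -113) = ((½)*(-1))*(-69) = -½*(-69) = 69/2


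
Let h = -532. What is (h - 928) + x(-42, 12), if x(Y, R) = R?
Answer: -1448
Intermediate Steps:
(h - 928) + x(-42, 12) = (-532 - 928) + 12 = -1460 + 12 = -1448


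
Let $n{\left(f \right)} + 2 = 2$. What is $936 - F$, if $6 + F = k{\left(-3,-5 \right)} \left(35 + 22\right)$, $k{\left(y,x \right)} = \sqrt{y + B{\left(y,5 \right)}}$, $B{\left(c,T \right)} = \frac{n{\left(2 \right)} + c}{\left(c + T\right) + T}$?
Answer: $942 - \frac{114 i \sqrt{42}}{7} \approx 942.0 - 105.54 i$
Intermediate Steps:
$n{\left(f \right)} = 0$ ($n{\left(f \right)} = -2 + 2 = 0$)
$B{\left(c,T \right)} = \frac{c}{c + 2 T}$ ($B{\left(c,T \right)} = \frac{0 + c}{\left(c + T\right) + T} = \frac{c}{\left(T + c\right) + T} = \frac{c}{c + 2 T}$)
$k{\left(y,x \right)} = \sqrt{y + \frac{y}{10 + y}}$ ($k{\left(y,x \right)} = \sqrt{y + \frac{y}{y + 2 \cdot 5}} = \sqrt{y + \frac{y}{y + 10}} = \sqrt{y + \frac{y}{10 + y}}$)
$F = -6 + \frac{114 i \sqrt{42}}{7}$ ($F = -6 + \sqrt{- \frac{3 \left(11 - 3\right)}{10 - 3}} \left(35 + 22\right) = -6 + \sqrt{\left(-3\right) \frac{1}{7} \cdot 8} \cdot 57 = -6 + \sqrt{- \frac{24}{7}} \cdot 57 = -6 + \frac{2 i \sqrt{42}}{7} \cdot 57 = -6 + \frac{114 i \sqrt{42}}{7} \approx -6.0 + 105.54 i$)
$936 - F = 936 - \left(-6 + \frac{114 i \sqrt{42}}{7}\right) = 936 + \left(6 - \frac{114 i \sqrt{42}}{7}\right) = 942 - \frac{114 i \sqrt{42}}{7}$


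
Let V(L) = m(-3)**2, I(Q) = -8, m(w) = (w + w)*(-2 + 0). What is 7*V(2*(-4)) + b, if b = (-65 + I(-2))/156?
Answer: 157175/156 ≈ 1007.5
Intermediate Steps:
m(w) = -4*w (m(w) = (2*w)*(-2) = -4*w)
V(L) = 144 (V(L) = (-4*(-3))**2 = 12**2 = 144)
b = -73/156 (b = (-65 - 8)/156 = -73*1/156 = -73/156 ≈ -0.46795)
7*V(2*(-4)) + b = 7*144 - 73/156 = 1008 - 73/156 = 157175/156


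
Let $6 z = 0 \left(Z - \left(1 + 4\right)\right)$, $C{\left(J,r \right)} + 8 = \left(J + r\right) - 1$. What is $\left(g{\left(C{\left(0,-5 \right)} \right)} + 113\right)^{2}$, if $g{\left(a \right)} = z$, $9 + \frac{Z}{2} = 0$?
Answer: $12769$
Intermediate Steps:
$C{\left(J,r \right)} = -9 + J + r$ ($C{\left(J,r \right)} = -8 - \left(1 - J - r\right) = -8 + \left(-1 + J + r\right) = -9 + J + r$)
$Z = -18$ ($Z = -18 + 2 \cdot 0 = -18 + 0 = -18$)
$z = 0$ ($z = \frac{0 \left(-18 - \left(1 + 4\right)\right)}{6} = \frac{0 \left(-18 - \left(4 + \frac{3}{3}\right)\right)}{6} = \frac{0 \left(-18 - 5\right)}{6} = \frac{0 \left(-23\right)}{6} = \frac{1}{6} \cdot 0 = 0$)
$g{\left(a \right)} = 0$
$\left(g{\left(C{\left(0,-5 \right)} \right)} + 113\right)^{2} = \left(0 + 113\right)^{2} = 113^{2} = 12769$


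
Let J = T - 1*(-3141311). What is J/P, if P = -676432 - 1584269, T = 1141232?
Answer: -4282543/2260701 ≈ -1.8943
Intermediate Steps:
J = 4282543 (J = 1141232 - 1*(-3141311) = 1141232 + 3141311 = 4282543)
P = -2260701
J/P = 4282543/(-2260701) = 4282543*(-1/2260701) = -4282543/2260701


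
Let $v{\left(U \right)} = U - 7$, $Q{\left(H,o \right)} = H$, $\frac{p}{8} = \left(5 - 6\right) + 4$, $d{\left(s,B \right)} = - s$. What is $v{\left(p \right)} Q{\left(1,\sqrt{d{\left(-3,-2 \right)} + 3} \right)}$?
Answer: $17$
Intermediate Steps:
$p = 24$ ($p = 8 \left(\left(5 - 6\right) + 4\right) = 8 \left(-1 + 4\right) = 8 \cdot 3 = 24$)
$v{\left(U \right)} = -7 + U$
$v{\left(p \right)} Q{\left(1,\sqrt{d{\left(-3,-2 \right)} + 3} \right)} = \left(-7 + 24\right) 1 = 17 \cdot 1 = 17$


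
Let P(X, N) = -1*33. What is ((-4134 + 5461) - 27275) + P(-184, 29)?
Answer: -25981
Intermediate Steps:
P(X, N) = -33
((-4134 + 5461) - 27275) + P(-184, 29) = ((-4134 + 5461) - 27275) - 33 = (1327 - 27275) - 33 = -25948 - 33 = -25981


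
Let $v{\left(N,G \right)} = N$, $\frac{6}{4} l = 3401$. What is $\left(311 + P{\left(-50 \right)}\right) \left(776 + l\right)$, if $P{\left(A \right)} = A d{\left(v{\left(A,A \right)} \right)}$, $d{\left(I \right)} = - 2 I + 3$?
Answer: $-14726690$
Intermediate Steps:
$l = \frac{6802}{3}$ ($l = \frac{2}{3} \cdot 3401 = \frac{6802}{3} \approx 2267.3$)
$d{\left(I \right)} = 3 - 2 I$
$P{\left(A \right)} = A \left(3 - 2 A\right)$
$\left(311 + P{\left(-50 \right)}\right) \left(776 + l\right) = \left(311 - 50 \left(3 - -100\right)\right) \left(776 + \frac{6802}{3}\right) = \left(311 - 50 \left(3 + 100\right)\right) \frac{9130}{3} = \left(311 - 5150\right) \frac{9130}{3} = \left(-4839\right) \frac{9130}{3} = -14726690$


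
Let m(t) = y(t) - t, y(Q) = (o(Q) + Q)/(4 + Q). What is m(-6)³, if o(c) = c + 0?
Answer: 1728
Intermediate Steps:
o(c) = c
y(Q) = 2*Q/(4 + Q) (y(Q) = (Q + Q)/(4 + Q) = (2*Q)/(4 + Q) = 2*Q/(4 + Q))
m(t) = -t + 2*t/(4 + t) (m(t) = 2*t/(4 + t) - t = -t + 2*t/(4 + t))
m(-6)³ = (-6*(-2 - 1*(-6))/(4 - 6))³ = (-6*(-2 + 6)/(-2))³ = (-6*(-½)*4)³ = 12³ = 1728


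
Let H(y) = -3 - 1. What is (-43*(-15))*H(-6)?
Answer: -2580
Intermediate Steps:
H(y) = -4
(-43*(-15))*H(-6) = -43*(-15)*(-4) = 645*(-4) = -2580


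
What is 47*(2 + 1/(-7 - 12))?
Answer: 1739/19 ≈ 91.526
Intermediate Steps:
47*(2 + 1/(-7 - 12)) = 47*(2 + 1/(-19)) = 47*(2 - 1/19) = 47*(37/19) = 1739/19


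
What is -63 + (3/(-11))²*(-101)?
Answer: -8532/121 ≈ -70.512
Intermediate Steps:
-63 + (3/(-11))²*(-101) = -63 + (3*(-1/11))²*(-101) = -63 + (-3/11)²*(-101) = -63 + (9/121)*(-101) = -63 - 909/121 = -8532/121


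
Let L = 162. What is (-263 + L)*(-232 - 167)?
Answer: 40299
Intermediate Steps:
(-263 + L)*(-232 - 167) = (-263 + 162)*(-232 - 167) = -101*(-399) = 40299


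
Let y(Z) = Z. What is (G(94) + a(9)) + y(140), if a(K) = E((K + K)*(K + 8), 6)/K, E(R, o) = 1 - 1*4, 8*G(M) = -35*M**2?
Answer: -231107/6 ≈ -38518.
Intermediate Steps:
G(M) = -35*M**2/8 (G(M) = (-35*M**2)/8 = -35*M**2/8)
E(R, o) = -3 (E(R, o) = 1 - 4 = -3)
a(K) = -3/K
(G(94) + a(9)) + y(140) = (-35/8*94**2 - 3/9) + 140 = (-35/8*8836 - 3*1/9) + 140 = (-77315/2 - 1/3) + 140 = -231947/6 + 140 = -231107/6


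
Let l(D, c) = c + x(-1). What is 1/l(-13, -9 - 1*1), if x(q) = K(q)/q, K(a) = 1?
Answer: -1/11 ≈ -0.090909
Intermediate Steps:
x(q) = 1/q
l(D, c) = -1 + c (l(D, c) = c + 1/(-1) = c - 1 = -1 + c)
1/l(-13, -9 - 1*1) = 1/(-1 + (-9 - 1*1)) = 1/(-1 + (-9 - 1)) = 1/(-1 - 10) = 1/(-11) = -1/11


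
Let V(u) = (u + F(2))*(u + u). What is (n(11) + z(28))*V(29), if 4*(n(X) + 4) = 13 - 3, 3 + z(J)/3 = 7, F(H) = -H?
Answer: 16443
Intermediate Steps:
z(J) = 12 (z(J) = -9 + 3*7 = -9 + 21 = 12)
V(u) = 2*u*(-2 + u) (V(u) = (u - 1*2)*(u + u) = (u - 2)*(2*u) = (-2 + u)*(2*u) = 2*u*(-2 + u))
n(X) = -3/2 (n(X) = -4 + (13 - 3)/4 = -4 + (¼)*10 = -4 + 5/2 = -3/2)
(n(11) + z(28))*V(29) = (-3/2 + 12)*(2*29*(-2 + 29)) = 21*(2*29*27)/2 = (21/2)*1566 = 16443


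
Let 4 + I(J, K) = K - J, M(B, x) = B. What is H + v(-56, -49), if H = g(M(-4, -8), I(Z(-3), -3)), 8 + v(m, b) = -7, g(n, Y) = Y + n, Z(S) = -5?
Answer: -21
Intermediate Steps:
I(J, K) = -4 + K - J (I(J, K) = -4 + (K - J) = -4 + K - J)
v(m, b) = -15 (v(m, b) = -8 - 7 = -15)
H = -6 (H = (-4 - 3 - 1*(-5)) - 4 = (-4 - 3 + 5) - 4 = -2 - 4 = -6)
H + v(-56, -49) = -6 - 15 = -21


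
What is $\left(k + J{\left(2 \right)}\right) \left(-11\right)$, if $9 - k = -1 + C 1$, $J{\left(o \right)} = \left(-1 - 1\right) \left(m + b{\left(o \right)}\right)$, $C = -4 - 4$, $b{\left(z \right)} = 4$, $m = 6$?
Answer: $22$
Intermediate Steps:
$C = -8$ ($C = -4 - 4 = -8$)
$J{\left(o \right)} = -20$ ($J{\left(o \right)} = \left(-1 - 1\right) \left(6 + 4\right) = \left(-2\right) 10 = -20$)
$k = 18$ ($k = 9 - \left(-1 - 8\right) = 9 - -9 = 9 + 9 = 18$)
$\left(k + J{\left(2 \right)}\right) \left(-11\right) = \left(18 - 20\right) \left(-11\right) = \left(-2\right) \left(-11\right) = 22$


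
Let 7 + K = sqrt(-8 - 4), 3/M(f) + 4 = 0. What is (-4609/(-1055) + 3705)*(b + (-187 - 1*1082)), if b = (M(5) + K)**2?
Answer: -1911198911/422 - 121314904*I*sqrt(3)/1055 ≈ -4.5289e+6 - 1.9917e+5*I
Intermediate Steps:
M(f) = -3/4 (M(f) = 3/(-4 + 0) = 3/(-4) = 3*(-1/4) = -3/4)
K = -7 + 2*I*sqrt(3) (K = -7 + sqrt(-8 - 4) = -7 + sqrt(-12) = -7 + 2*I*sqrt(3) ≈ -7.0 + 3.4641*I)
b = (-31/4 + 2*I*sqrt(3))**2 (b = (-3/4 + (-7 + 2*I*sqrt(3)))**2 = (-31/4 + 2*I*sqrt(3))**2 ≈ 48.063 - 53.694*I)
(-4609/(-1055) + 3705)*(b + (-187 - 1*1082)) = (-4609/(-1055) + 3705)*((769/16 - 31*I*sqrt(3)) + (-187 - 1*1082)) = (-4609*(-1/1055) + 3705)*((769/16 - 31*I*sqrt(3)) + (-187 - 1082)) = (4609/1055 + 3705)*((769/16 - 31*I*sqrt(3)) - 1269) = 3913384*(-19535/16 - 31*I*sqrt(3))/1055 = -1911198911/422 - 121314904*I*sqrt(3)/1055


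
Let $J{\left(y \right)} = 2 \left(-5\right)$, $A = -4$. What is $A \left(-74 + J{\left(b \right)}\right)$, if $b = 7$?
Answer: $336$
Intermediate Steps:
$J{\left(y \right)} = -10$
$A \left(-74 + J{\left(b \right)}\right) = - 4 \left(-74 - 10\right) = \left(-4\right) \left(-84\right) = 336$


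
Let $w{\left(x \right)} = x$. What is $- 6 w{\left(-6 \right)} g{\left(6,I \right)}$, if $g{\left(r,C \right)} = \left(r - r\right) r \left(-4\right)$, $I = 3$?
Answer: $0$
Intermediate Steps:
$g{\left(r,C \right)} = 0$ ($g{\left(r,C \right)} = 0 r \left(-4\right) = 0 \left(-4\right) = 0$)
$- 6 w{\left(-6 \right)} g{\left(6,I \right)} = \left(-6\right) \left(-6\right) 0 = 36 \cdot 0 = 0$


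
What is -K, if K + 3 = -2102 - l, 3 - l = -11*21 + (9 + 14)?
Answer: 2316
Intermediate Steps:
l = 211 (l = 3 - (-11*21 + (9 + 14)) = 3 - (-231 + 23) = 3 - 1*(-208) = 3 + 208 = 211)
K = -2316 (K = -3 + (-2102 - 1*211) = -3 + (-2102 - 211) = -3 - 2313 = -2316)
-K = -1*(-2316) = 2316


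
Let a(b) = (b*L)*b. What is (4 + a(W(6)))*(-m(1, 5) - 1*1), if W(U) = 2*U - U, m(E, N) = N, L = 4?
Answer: -888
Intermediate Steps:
W(U) = U
a(b) = 4*b² (a(b) = (b*4)*b = (4*b)*b = 4*b²)
(4 + a(W(6)))*(-m(1, 5) - 1*1) = (4 + 4*6²)*(-1*5 - 1*1) = (4 + 4*36)*(-5 - 1) = (4 + 144)*(-6) = 148*(-6) = -888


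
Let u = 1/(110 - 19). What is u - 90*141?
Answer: -1154789/91 ≈ -12690.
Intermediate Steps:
u = 1/91 ≈ 0.010989
u - 90*141 = 1/91 - 90*141 = 1/91 - 12690 = -1154789/91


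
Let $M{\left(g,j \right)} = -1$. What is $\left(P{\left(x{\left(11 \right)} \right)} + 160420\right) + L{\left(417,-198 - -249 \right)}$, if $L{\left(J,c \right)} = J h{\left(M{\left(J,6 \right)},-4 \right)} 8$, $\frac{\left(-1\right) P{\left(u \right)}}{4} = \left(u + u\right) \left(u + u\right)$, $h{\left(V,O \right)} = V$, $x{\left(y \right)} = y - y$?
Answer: $157084$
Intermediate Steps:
$x{\left(y \right)} = 0$
$P{\left(u \right)} = - 16 u^{2}$ ($P{\left(u \right)} = - 4 \left(u + u\right) \left(u + u\right) = - 4 \cdot 2 u 2 u = - 4 \cdot 4 u^{2} = - 16 u^{2}$)
$L{\left(J,c \right)} = - 8 J$ ($L{\left(J,c \right)} = J \left(-1\right) 8 = - J 8 = - 8 J$)
$\left(P{\left(x{\left(11 \right)} \right)} + 160420\right) + L{\left(417,-198 - -249 \right)} = \left(- 16 \cdot 0^{2} + 160420\right) - 3336 = \left(\left(-16\right) 0 + 160420\right) - 3336 = \left(0 + 160420\right) - 3336 = 160420 - 3336 = 157084$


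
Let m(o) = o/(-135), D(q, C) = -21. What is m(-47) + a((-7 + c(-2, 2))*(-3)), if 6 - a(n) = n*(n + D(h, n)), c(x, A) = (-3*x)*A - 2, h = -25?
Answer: -35593/135 ≈ -263.65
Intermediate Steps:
c(x, A) = -2 - 3*A*x (c(x, A) = -3*A*x - 2 = -2 - 3*A*x)
m(o) = -o/135 (m(o) = o*(-1/135) = -o/135)
a(n) = 6 - n*(-21 + n) (a(n) = 6 - n*(n - 21) = 6 - n*(-21 + n))
m(-47) + a((-7 + c(-2, 2))*(-3)) = -1/135*(-47) + (6 - ((-7 + (-2 - 3*2*(-2)))*(-3))² + 21*((-7 + (-2 - 3*2*(-2)))*(-3))) = 47/135 + (6 - ((-7 + (-2 + 12))*(-3))² + 21*((-7 + (-2 + 12))*(-3))) = 47/135 + (6 - ((-7 + 10)*(-3))² + 21*((-7 + 10)*(-3))) = 47/135 + (6 - (3*(-3))² + 21*(3*(-3))) = 47/135 + (6 - 1*(-9)² + 21*(-9)) = 47/135 + (6 - 1*81 - 189) = 47/135 + (6 - 81 - 189) = 47/135 - 264 = -35593/135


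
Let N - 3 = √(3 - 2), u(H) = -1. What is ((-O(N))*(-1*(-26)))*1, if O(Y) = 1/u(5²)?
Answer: 26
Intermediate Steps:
N = 4 (N = 3 + √(3 - 2) = 3 + √1 = 3 + 1 = 4)
O(Y) = -1 (O(Y) = 1/(-1) = -1)
((-O(N))*(-1*(-26)))*1 = ((-1*(-1))*(-1*(-26)))*1 = (1*26)*1 = 26*1 = 26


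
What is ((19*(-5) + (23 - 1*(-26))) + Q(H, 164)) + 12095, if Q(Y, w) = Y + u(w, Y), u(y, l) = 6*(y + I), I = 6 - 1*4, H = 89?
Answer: 13134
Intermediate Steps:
I = 2 (I = 6 - 4 = 2)
u(y, l) = 12 + 6*y (u(y, l) = 6*(y + 2) = 6*(2 + y) = 12 + 6*y)
Q(Y, w) = 12 + Y + 6*w (Q(Y, w) = Y + (12 + 6*w) = 12 + Y + 6*w)
((19*(-5) + (23 - 1*(-26))) + Q(H, 164)) + 12095 = ((19*(-5) + (23 - 1*(-26))) + (12 + 89 + 6*164)) + 12095 = ((-95 + (23 + 26)) + (12 + 89 + 984)) + 12095 = ((-95 + 49) + 1085) + 12095 = (-46 + 1085) + 12095 = 1039 + 12095 = 13134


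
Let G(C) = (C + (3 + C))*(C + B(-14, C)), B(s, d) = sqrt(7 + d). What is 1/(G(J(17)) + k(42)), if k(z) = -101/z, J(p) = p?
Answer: 1105314/634626505 - 130536*sqrt(6)/634626505 ≈ 0.0012378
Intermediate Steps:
G(C) = (3 + 2*C)*(C + sqrt(7 + C)) (G(C) = (C + (3 + C))*(C + sqrt(7 + C)) = (3 + 2*C)*(C + sqrt(7 + C)))
1/(G(J(17)) + k(42)) = 1/((2*17**2 + 3*17 + 3*sqrt(7 + 17) + 2*17*sqrt(7 + 17)) - 101/42) = 1/((2*289 + 51 + 3*sqrt(24) + 2*17*sqrt(24)) - 101*1/42) = 1/((578 + 51 + 3*(2*sqrt(6)) + 2*17*(2*sqrt(6))) - 101/42) = 1/((578 + 51 + 6*sqrt(6) + 68*sqrt(6)) - 101/42) = 1/((629 + 74*sqrt(6)) - 101/42) = 1/(26317/42 + 74*sqrt(6))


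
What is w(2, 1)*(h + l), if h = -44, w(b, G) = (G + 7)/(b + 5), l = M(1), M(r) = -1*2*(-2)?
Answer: -320/7 ≈ -45.714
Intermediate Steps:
M(r) = 4 (M(r) = -2*(-2) = 4)
l = 4
w(b, G) = (7 + G)/(5 + b)
w(2, 1)*(h + l) = ((7 + 1)/(5 + 2))*(-44 + 4) = (8/7)*(-40) = -320/7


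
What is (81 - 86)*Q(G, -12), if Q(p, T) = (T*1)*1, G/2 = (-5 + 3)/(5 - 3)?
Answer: 60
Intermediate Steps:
G = -2 (G = 2*((-5 + 3)/(5 - 3)) = 2*(-2/2) = 2*(-2*1/2) = 2*(-1) = -2)
Q(p, T) = T (Q(p, T) = T*1 = T)
(81 - 86)*Q(G, -12) = (81 - 86)*(-12) = -5*(-12) = 60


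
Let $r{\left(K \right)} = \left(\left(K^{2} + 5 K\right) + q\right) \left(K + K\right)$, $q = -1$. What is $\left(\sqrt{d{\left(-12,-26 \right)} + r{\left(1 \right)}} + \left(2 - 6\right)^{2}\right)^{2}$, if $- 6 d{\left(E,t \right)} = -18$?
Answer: $\left(16 + \sqrt{13}\right)^{2} \approx 384.38$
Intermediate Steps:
$d{\left(E,t \right)} = 3$ ($d{\left(E,t \right)} = \left(- \frac{1}{6}\right) \left(-18\right) = 3$)
$r{\left(K \right)} = 2 K \left(-1 + K^{2} + 5 K\right)$ ($r{\left(K \right)} = \left(\left(K^{2} + 5 K\right) - 1\right) \left(K + K\right) = \left(-1 + K^{2} + 5 K\right) 2 K = 2 K \left(-1 + K^{2} + 5 K\right)$)
$\left(\sqrt{d{\left(-12,-26 \right)} + r{\left(1 \right)}} + \left(2 - 6\right)^{2}\right)^{2} = \left(\sqrt{3 + 2 \cdot 1 \left(-1 + 1^{2} + 5 \cdot 1\right)} + \left(2 - 6\right)^{2}\right)^{2} = \left(\sqrt{3 + 2 \cdot 1 \left(-1 + 1 + 5\right)} + \left(-4\right)^{2}\right)^{2} = \left(\sqrt{3 + 2 \cdot 1 \cdot 5} + 16\right)^{2} = \left(\sqrt{3 + 10} + 16\right)^{2} = \left(\sqrt{13} + 16\right)^{2} = \left(16 + \sqrt{13}\right)^{2}$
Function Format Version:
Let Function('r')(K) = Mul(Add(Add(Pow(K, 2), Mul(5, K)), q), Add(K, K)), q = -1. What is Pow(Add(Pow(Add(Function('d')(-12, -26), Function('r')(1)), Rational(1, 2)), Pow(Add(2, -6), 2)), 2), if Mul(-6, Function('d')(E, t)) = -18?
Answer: Pow(Add(16, Pow(13, Rational(1, 2))), 2) ≈ 384.38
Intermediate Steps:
Function('d')(E, t) = 3 (Function('d')(E, t) = Mul(Rational(-1, 6), -18) = 3)
Function('r')(K) = Mul(2, K, Add(-1, Pow(K, 2), Mul(5, K))) (Function('r')(K) = Mul(Add(Add(Pow(K, 2), Mul(5, K)), -1), Add(K, K)) = Mul(Add(-1, Pow(K, 2), Mul(5, K)), Mul(2, K)) = Mul(2, K, Add(-1, Pow(K, 2), Mul(5, K))))
Pow(Add(Pow(Add(Function('d')(-12, -26), Function('r')(1)), Rational(1, 2)), Pow(Add(2, -6), 2)), 2) = Pow(Add(Pow(Add(3, Mul(2, 1, Add(-1, Pow(1, 2), Mul(5, 1)))), Rational(1, 2)), Pow(Add(2, -6), 2)), 2) = Pow(Add(Pow(Add(3, Mul(2, 1, Add(-1, 1, 5))), Rational(1, 2)), Pow(-4, 2)), 2) = Pow(Add(Pow(Add(3, Mul(2, 1, 5)), Rational(1, 2)), 16), 2) = Pow(Add(Pow(Add(3, 10), Rational(1, 2)), 16), 2) = Pow(Add(Pow(13, Rational(1, 2)), 16), 2) = Pow(Add(16, Pow(13, Rational(1, 2))), 2)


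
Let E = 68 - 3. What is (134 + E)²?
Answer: 39601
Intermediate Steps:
E = 65
(134 + E)² = (134 + 65)² = 199² = 39601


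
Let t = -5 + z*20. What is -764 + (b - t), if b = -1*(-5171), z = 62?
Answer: 3172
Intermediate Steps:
b = 5171
t = 1235 (t = -5 + 62*20 = -5 + 1240 = 1235)
-764 + (b - t) = -764 + (5171 - 1*1235) = -764 + (5171 - 1235) = -764 + 3936 = 3172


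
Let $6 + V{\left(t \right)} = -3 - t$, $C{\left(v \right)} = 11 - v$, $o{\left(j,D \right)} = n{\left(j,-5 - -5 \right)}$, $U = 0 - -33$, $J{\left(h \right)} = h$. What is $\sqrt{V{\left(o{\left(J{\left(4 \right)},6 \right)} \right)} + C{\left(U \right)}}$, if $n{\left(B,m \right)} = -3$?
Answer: $2 i \sqrt{7} \approx 5.2915 i$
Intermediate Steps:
$U = 33$ ($U = 0 + 33 = 33$)
$o{\left(j,D \right)} = -3$
$V{\left(t \right)} = -9 - t$ ($V{\left(t \right)} = -6 - \left(3 + t\right) = -9 - t$)
$\sqrt{V{\left(o{\left(J{\left(4 \right)},6 \right)} \right)} + C{\left(U \right)}} = \sqrt{\left(-9 - -3\right) + \left(11 - 33\right)} = \sqrt{\left(-9 + 3\right) + \left(11 - 33\right)} = \sqrt{-6 - 22} = \sqrt{-28} = 2 i \sqrt{7}$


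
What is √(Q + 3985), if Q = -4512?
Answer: I*√527 ≈ 22.956*I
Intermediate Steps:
√(Q + 3985) = √(-4512 + 3985) = √(-527) = I*√527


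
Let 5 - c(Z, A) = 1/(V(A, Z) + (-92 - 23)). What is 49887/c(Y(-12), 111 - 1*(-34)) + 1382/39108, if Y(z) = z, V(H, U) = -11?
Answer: 122912226169/12338574 ≈ 9961.6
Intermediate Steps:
c(Z, A) = 631/126 (c(Z, A) = 5 - 1/(-11 + (-92 - 23)) = 5 - 1/(-11 - 115) = 5 - 1/(-126) = 5 - 1*(-1/126) = 5 + 1/126 = 631/126)
49887/c(Y(-12), 111 - 1*(-34)) + 1382/39108 = 49887/(631/126) + 1382/39108 = 49887*(126/631) + 1382*(1/39108) = 6285762/631 + 691/19554 = 122912226169/12338574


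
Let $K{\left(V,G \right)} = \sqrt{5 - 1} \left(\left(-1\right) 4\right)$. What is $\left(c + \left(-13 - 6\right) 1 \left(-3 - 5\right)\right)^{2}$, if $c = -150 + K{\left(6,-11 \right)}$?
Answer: $36$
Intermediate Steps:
$K{\left(V,G \right)} = -8$ ($K{\left(V,G \right)} = \sqrt{4} \left(-4\right) = 2 \left(-4\right) = -8$)
$c = -158$ ($c = -150 - 8 = -158$)
$\left(c + \left(-13 - 6\right) 1 \left(-3 - 5\right)\right)^{2} = \left(-158 + \left(-13 - 6\right) 1 \left(-3 - 5\right)\right)^{2} = \left(-158 + \left(-13 - 6\right) 1 \left(-8\right)\right)^{2} = \left(-158 - -152\right)^{2} = \left(-158 + 152\right)^{2} = \left(-6\right)^{2} = 36$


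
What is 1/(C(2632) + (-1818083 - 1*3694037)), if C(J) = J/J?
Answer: -1/5512119 ≈ -1.8142e-7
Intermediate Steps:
C(J) = 1
1/(C(2632) + (-1818083 - 1*3694037)) = 1/(1 + (-1818083 - 1*3694037)) = 1/(1 + (-1818083 - 3694037)) = 1/(1 - 5512120) = 1/(-5512119) = -1/5512119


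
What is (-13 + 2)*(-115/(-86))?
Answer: -1265/86 ≈ -14.709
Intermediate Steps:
(-13 + 2)*(-115/(-86)) = -(-1265)*(-1)/86 = -11*115/86 = -1265/86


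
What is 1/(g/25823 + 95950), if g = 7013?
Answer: 25823/2477723863 ≈ 1.0422e-5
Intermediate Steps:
1/(g/25823 + 95950) = 1/(7013/25823 + 95950) = 1/(2477723863/25823) = 25823/2477723863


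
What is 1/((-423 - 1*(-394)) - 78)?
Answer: -1/107 ≈ -0.0093458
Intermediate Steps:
1/((-423 - 1*(-394)) - 78) = 1/((-423 + 394) - 78) = 1/(-29 - 78) = 1/(-107) = -1/107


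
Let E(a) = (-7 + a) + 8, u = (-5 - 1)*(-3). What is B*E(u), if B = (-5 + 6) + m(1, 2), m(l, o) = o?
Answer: 57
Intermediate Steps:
B = 3 (B = (-5 + 6) + 2 = 1 + 2 = 3)
u = 18 (u = -6*(-3) = 18)
E(a) = 1 + a
B*E(u) = 3*(1 + 18) = 3*19 = 57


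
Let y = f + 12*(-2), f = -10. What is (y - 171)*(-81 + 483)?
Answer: -82410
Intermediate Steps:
y = -34 (y = -10 + 12*(-2) = -10 - 24 = -34)
(y - 171)*(-81 + 483) = (-34 - 171)*(-81 + 483) = -205*402 = -82410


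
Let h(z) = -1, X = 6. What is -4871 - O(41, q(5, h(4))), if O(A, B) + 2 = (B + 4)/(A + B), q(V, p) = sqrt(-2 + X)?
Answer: -209373/43 ≈ -4869.1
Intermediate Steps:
q(V, p) = 2 (q(V, p) = sqrt(-2 + 6) = sqrt(4) = 2)
O(A, B) = -2 + (4 + B)/(A + B) (O(A, B) = -2 + (B + 4)/(A + B) = -2 + (4 + B)/(A + B))
-4871 - O(41, q(5, h(4))) = -4871 - (4 - 1*2 - 2*41)/(41 + 2) = -4871 - (4 - 2 - 82)/43 = -4871 - (-80)/43 = -4871 - 1*(-80/43) = -4871 + 80/43 = -209373/43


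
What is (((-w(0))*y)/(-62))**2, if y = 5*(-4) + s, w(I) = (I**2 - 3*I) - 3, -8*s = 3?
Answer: 239121/246016 ≈ 0.97197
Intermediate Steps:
s = -3/8 (s = -1/8*3 = -3/8 ≈ -0.37500)
w(I) = -3 + I**2 - 3*I
y = -163/8 (y = 5*(-4) - 3/8 = -20 - 3/8 = -163/8 ≈ -20.375)
(((-w(0))*y)/(-62))**2 = ((-(-3 + 0**2 - 3*0)*(-163/8))/(-62))**2 = ((-(-3 + 0 + 0)*(-163/8))*(-1/62))**2 = ((-1*(-3)*(-163/8))*(-1/62))**2 = ((3*(-163/8))*(-1/62))**2 = (-489/8*(-1/62))**2 = (489/496)**2 = 239121/246016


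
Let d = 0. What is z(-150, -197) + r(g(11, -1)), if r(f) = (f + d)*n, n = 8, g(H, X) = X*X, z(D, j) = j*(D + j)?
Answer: 68367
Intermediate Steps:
g(H, X) = X²
r(f) = 8*f (r(f) = (f + 0)*8 = f*8 = 8*f)
z(-150, -197) + r(g(11, -1)) = -197*(-150 - 197) + 8*(-1)² = -197*(-347) + 8*1 = 68359 + 8 = 68367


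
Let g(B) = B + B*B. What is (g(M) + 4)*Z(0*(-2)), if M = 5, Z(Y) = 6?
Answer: 204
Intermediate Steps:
g(B) = B + B²
(g(M) + 4)*Z(0*(-2)) = (5*(1 + 5) + 4)*6 = (5*6 + 4)*6 = (30 + 4)*6 = 34*6 = 204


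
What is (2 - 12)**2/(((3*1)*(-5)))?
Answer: -20/3 ≈ -6.6667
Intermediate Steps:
(2 - 12)**2/(((3*1)*(-5))) = (-10)**2/(3*(-5)) = 100/(-15) = -1/15*100 = -20/3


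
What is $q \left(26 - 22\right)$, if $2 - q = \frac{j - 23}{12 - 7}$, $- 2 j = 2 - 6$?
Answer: $\frac{124}{5} \approx 24.8$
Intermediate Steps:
$j = 2$ ($j = - \frac{2 - 6}{2} = \left(- \frac{1}{2}\right) \left(-4\right) = 2$)
$q = \frac{31}{5}$ ($q = 2 - \frac{2 - 23}{12 - 7} = 2 - - \frac{21}{5} = 2 + \frac{21}{5} = \frac{31}{5} \approx 6.2$)
$q \left(26 - 22\right) = \frac{31 \left(26 - 22\right)}{5} = \frac{31}{5} \cdot 4 = \frac{124}{5}$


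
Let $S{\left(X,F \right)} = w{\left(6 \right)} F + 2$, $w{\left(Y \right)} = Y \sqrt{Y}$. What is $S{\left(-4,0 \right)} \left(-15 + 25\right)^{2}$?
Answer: $200$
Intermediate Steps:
$w{\left(Y \right)} = Y^{\frac{3}{2}}$
$S{\left(X,F \right)} = 2 + 6 F \sqrt{6}$ ($S{\left(X,F \right)} = 6^{\frac{3}{2}} F + 2 = 6 \sqrt{6} F + 2 = 6 F \sqrt{6} + 2 = 2 + 6 F \sqrt{6}$)
$S{\left(-4,0 \right)} \left(-15 + 25\right)^{2} = \left(2 + 6 \cdot 0 \sqrt{6}\right) \left(-15 + 25\right)^{2} = \left(2 + 0\right) 10^{2} = 2 \cdot 100 = 200$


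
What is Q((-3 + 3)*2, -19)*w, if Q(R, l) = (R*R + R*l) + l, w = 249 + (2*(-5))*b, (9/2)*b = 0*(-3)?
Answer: -4731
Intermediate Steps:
b = 0 (b = 2*(0*(-3))/9 = (2/9)*0 = 0)
w = 249 (w = 249 + (2*(-5))*0 = 249 - 10*0 = 249 + 0 = 249)
Q(R, l) = l + R**2 + R*l (Q(R, l) = (R**2 + R*l) + l = l + R**2 + R*l)
Q((-3 + 3)*2, -19)*w = (-19 + ((-3 + 3)*2)**2 + ((-3 + 3)*2)*(-19))*249 = (-19 + (0*2)**2 + (0*2)*(-19))*249 = (-19 + 0**2 + 0*(-19))*249 = (-19 + 0 + 0)*249 = -19*249 = -4731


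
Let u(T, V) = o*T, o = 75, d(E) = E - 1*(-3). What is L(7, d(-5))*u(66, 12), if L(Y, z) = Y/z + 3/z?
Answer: -24750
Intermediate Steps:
d(E) = 3 + E (d(E) = E + 3 = 3 + E)
L(Y, z) = 3/z + Y/z
u(T, V) = 75*T
L(7, d(-5))*u(66, 12) = ((3 + 7)/(3 - 5))*(75*66) = (10/(-2))*4950 = -1/2*10*4950 = -5*4950 = -24750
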